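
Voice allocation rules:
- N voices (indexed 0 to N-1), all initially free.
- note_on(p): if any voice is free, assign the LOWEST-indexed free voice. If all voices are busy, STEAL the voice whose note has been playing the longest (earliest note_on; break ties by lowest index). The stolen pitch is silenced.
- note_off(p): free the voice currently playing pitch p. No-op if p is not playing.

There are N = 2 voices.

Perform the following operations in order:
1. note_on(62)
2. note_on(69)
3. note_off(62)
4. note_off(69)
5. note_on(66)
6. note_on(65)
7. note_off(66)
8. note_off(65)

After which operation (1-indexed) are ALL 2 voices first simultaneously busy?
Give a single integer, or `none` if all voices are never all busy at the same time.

Answer: 2

Derivation:
Op 1: note_on(62): voice 0 is free -> assigned | voices=[62 -]
Op 2: note_on(69): voice 1 is free -> assigned | voices=[62 69]
Op 3: note_off(62): free voice 0 | voices=[- 69]
Op 4: note_off(69): free voice 1 | voices=[- -]
Op 5: note_on(66): voice 0 is free -> assigned | voices=[66 -]
Op 6: note_on(65): voice 1 is free -> assigned | voices=[66 65]
Op 7: note_off(66): free voice 0 | voices=[- 65]
Op 8: note_off(65): free voice 1 | voices=[- -]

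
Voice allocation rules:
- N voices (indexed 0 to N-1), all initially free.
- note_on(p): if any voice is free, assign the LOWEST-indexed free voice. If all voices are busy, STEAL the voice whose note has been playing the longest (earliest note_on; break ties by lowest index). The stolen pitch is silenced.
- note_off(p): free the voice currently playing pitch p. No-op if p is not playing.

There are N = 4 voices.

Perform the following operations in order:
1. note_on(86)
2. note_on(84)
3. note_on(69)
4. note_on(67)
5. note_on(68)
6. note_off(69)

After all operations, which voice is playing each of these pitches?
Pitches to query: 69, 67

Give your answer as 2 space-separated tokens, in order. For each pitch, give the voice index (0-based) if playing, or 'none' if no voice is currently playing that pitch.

Op 1: note_on(86): voice 0 is free -> assigned | voices=[86 - - -]
Op 2: note_on(84): voice 1 is free -> assigned | voices=[86 84 - -]
Op 3: note_on(69): voice 2 is free -> assigned | voices=[86 84 69 -]
Op 4: note_on(67): voice 3 is free -> assigned | voices=[86 84 69 67]
Op 5: note_on(68): all voices busy, STEAL voice 0 (pitch 86, oldest) -> assign | voices=[68 84 69 67]
Op 6: note_off(69): free voice 2 | voices=[68 84 - 67]

Answer: none 3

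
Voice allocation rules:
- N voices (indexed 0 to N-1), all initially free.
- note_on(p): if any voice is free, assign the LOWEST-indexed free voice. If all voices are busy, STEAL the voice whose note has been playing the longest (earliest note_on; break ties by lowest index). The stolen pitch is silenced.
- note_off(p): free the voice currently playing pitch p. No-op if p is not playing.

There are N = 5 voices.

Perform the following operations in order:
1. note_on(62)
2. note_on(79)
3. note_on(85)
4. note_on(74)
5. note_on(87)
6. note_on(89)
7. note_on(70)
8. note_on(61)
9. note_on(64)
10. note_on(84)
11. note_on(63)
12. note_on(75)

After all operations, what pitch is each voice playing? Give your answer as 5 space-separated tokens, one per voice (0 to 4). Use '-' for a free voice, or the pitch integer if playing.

Op 1: note_on(62): voice 0 is free -> assigned | voices=[62 - - - -]
Op 2: note_on(79): voice 1 is free -> assigned | voices=[62 79 - - -]
Op 3: note_on(85): voice 2 is free -> assigned | voices=[62 79 85 - -]
Op 4: note_on(74): voice 3 is free -> assigned | voices=[62 79 85 74 -]
Op 5: note_on(87): voice 4 is free -> assigned | voices=[62 79 85 74 87]
Op 6: note_on(89): all voices busy, STEAL voice 0 (pitch 62, oldest) -> assign | voices=[89 79 85 74 87]
Op 7: note_on(70): all voices busy, STEAL voice 1 (pitch 79, oldest) -> assign | voices=[89 70 85 74 87]
Op 8: note_on(61): all voices busy, STEAL voice 2 (pitch 85, oldest) -> assign | voices=[89 70 61 74 87]
Op 9: note_on(64): all voices busy, STEAL voice 3 (pitch 74, oldest) -> assign | voices=[89 70 61 64 87]
Op 10: note_on(84): all voices busy, STEAL voice 4 (pitch 87, oldest) -> assign | voices=[89 70 61 64 84]
Op 11: note_on(63): all voices busy, STEAL voice 0 (pitch 89, oldest) -> assign | voices=[63 70 61 64 84]
Op 12: note_on(75): all voices busy, STEAL voice 1 (pitch 70, oldest) -> assign | voices=[63 75 61 64 84]

Answer: 63 75 61 64 84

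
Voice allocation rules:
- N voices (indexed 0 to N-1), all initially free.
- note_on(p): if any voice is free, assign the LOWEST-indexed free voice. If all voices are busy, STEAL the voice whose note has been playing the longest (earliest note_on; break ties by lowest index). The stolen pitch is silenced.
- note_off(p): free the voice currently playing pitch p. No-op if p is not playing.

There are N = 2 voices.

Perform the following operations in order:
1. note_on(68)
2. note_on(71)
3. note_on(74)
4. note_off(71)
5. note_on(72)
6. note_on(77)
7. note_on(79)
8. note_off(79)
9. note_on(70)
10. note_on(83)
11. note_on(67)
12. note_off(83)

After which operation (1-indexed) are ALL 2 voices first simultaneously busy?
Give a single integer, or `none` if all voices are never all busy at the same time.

Answer: 2

Derivation:
Op 1: note_on(68): voice 0 is free -> assigned | voices=[68 -]
Op 2: note_on(71): voice 1 is free -> assigned | voices=[68 71]
Op 3: note_on(74): all voices busy, STEAL voice 0 (pitch 68, oldest) -> assign | voices=[74 71]
Op 4: note_off(71): free voice 1 | voices=[74 -]
Op 5: note_on(72): voice 1 is free -> assigned | voices=[74 72]
Op 6: note_on(77): all voices busy, STEAL voice 0 (pitch 74, oldest) -> assign | voices=[77 72]
Op 7: note_on(79): all voices busy, STEAL voice 1 (pitch 72, oldest) -> assign | voices=[77 79]
Op 8: note_off(79): free voice 1 | voices=[77 -]
Op 9: note_on(70): voice 1 is free -> assigned | voices=[77 70]
Op 10: note_on(83): all voices busy, STEAL voice 0 (pitch 77, oldest) -> assign | voices=[83 70]
Op 11: note_on(67): all voices busy, STEAL voice 1 (pitch 70, oldest) -> assign | voices=[83 67]
Op 12: note_off(83): free voice 0 | voices=[- 67]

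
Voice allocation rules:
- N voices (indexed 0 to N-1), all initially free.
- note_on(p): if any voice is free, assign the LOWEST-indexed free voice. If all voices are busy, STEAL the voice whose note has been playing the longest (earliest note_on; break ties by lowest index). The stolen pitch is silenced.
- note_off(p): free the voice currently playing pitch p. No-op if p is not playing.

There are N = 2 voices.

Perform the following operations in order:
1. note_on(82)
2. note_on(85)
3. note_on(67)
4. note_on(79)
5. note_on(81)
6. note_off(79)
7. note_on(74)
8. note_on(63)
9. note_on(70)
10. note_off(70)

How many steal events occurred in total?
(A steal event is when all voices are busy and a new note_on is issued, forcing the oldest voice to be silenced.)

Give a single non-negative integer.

Answer: 5

Derivation:
Op 1: note_on(82): voice 0 is free -> assigned | voices=[82 -]
Op 2: note_on(85): voice 1 is free -> assigned | voices=[82 85]
Op 3: note_on(67): all voices busy, STEAL voice 0 (pitch 82, oldest) -> assign | voices=[67 85]
Op 4: note_on(79): all voices busy, STEAL voice 1 (pitch 85, oldest) -> assign | voices=[67 79]
Op 5: note_on(81): all voices busy, STEAL voice 0 (pitch 67, oldest) -> assign | voices=[81 79]
Op 6: note_off(79): free voice 1 | voices=[81 -]
Op 7: note_on(74): voice 1 is free -> assigned | voices=[81 74]
Op 8: note_on(63): all voices busy, STEAL voice 0 (pitch 81, oldest) -> assign | voices=[63 74]
Op 9: note_on(70): all voices busy, STEAL voice 1 (pitch 74, oldest) -> assign | voices=[63 70]
Op 10: note_off(70): free voice 1 | voices=[63 -]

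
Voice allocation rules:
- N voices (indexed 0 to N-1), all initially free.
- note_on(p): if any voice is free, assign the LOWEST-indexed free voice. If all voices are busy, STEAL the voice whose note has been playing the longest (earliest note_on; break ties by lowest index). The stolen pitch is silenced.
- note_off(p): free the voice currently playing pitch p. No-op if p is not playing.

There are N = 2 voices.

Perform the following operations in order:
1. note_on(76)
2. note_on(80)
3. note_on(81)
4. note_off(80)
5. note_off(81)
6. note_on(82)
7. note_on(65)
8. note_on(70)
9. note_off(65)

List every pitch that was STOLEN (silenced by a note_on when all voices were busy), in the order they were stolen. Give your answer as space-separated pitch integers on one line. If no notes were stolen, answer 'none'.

Op 1: note_on(76): voice 0 is free -> assigned | voices=[76 -]
Op 2: note_on(80): voice 1 is free -> assigned | voices=[76 80]
Op 3: note_on(81): all voices busy, STEAL voice 0 (pitch 76, oldest) -> assign | voices=[81 80]
Op 4: note_off(80): free voice 1 | voices=[81 -]
Op 5: note_off(81): free voice 0 | voices=[- -]
Op 6: note_on(82): voice 0 is free -> assigned | voices=[82 -]
Op 7: note_on(65): voice 1 is free -> assigned | voices=[82 65]
Op 8: note_on(70): all voices busy, STEAL voice 0 (pitch 82, oldest) -> assign | voices=[70 65]
Op 9: note_off(65): free voice 1 | voices=[70 -]

Answer: 76 82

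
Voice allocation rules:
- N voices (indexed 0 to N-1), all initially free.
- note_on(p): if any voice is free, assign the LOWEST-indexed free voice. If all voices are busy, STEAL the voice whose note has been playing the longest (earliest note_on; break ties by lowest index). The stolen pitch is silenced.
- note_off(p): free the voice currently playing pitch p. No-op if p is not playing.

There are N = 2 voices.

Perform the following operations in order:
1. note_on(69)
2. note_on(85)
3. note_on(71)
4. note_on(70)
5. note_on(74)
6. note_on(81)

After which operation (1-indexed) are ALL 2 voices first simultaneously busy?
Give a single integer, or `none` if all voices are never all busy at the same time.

Op 1: note_on(69): voice 0 is free -> assigned | voices=[69 -]
Op 2: note_on(85): voice 1 is free -> assigned | voices=[69 85]
Op 3: note_on(71): all voices busy, STEAL voice 0 (pitch 69, oldest) -> assign | voices=[71 85]
Op 4: note_on(70): all voices busy, STEAL voice 1 (pitch 85, oldest) -> assign | voices=[71 70]
Op 5: note_on(74): all voices busy, STEAL voice 0 (pitch 71, oldest) -> assign | voices=[74 70]
Op 6: note_on(81): all voices busy, STEAL voice 1 (pitch 70, oldest) -> assign | voices=[74 81]

Answer: 2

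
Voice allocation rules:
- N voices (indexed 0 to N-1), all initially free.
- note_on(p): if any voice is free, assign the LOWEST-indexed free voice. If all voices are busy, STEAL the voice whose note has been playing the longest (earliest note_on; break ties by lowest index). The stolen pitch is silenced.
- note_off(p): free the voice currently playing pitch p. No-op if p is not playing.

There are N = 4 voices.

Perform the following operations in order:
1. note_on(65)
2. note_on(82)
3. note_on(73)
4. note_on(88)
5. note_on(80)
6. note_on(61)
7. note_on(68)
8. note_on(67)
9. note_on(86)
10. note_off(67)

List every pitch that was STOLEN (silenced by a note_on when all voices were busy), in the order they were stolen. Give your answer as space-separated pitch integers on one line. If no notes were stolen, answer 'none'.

Op 1: note_on(65): voice 0 is free -> assigned | voices=[65 - - -]
Op 2: note_on(82): voice 1 is free -> assigned | voices=[65 82 - -]
Op 3: note_on(73): voice 2 is free -> assigned | voices=[65 82 73 -]
Op 4: note_on(88): voice 3 is free -> assigned | voices=[65 82 73 88]
Op 5: note_on(80): all voices busy, STEAL voice 0 (pitch 65, oldest) -> assign | voices=[80 82 73 88]
Op 6: note_on(61): all voices busy, STEAL voice 1 (pitch 82, oldest) -> assign | voices=[80 61 73 88]
Op 7: note_on(68): all voices busy, STEAL voice 2 (pitch 73, oldest) -> assign | voices=[80 61 68 88]
Op 8: note_on(67): all voices busy, STEAL voice 3 (pitch 88, oldest) -> assign | voices=[80 61 68 67]
Op 9: note_on(86): all voices busy, STEAL voice 0 (pitch 80, oldest) -> assign | voices=[86 61 68 67]
Op 10: note_off(67): free voice 3 | voices=[86 61 68 -]

Answer: 65 82 73 88 80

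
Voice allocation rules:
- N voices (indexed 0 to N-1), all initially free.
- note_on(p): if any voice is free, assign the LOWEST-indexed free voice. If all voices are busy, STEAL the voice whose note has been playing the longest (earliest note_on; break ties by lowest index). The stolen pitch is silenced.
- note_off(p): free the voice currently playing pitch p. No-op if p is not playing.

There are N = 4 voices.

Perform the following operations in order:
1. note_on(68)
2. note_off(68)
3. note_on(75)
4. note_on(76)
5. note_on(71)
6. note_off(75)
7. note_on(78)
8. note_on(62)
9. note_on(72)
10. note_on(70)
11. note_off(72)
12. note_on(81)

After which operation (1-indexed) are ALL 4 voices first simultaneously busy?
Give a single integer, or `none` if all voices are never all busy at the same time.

Op 1: note_on(68): voice 0 is free -> assigned | voices=[68 - - -]
Op 2: note_off(68): free voice 0 | voices=[- - - -]
Op 3: note_on(75): voice 0 is free -> assigned | voices=[75 - - -]
Op 4: note_on(76): voice 1 is free -> assigned | voices=[75 76 - -]
Op 5: note_on(71): voice 2 is free -> assigned | voices=[75 76 71 -]
Op 6: note_off(75): free voice 0 | voices=[- 76 71 -]
Op 7: note_on(78): voice 0 is free -> assigned | voices=[78 76 71 -]
Op 8: note_on(62): voice 3 is free -> assigned | voices=[78 76 71 62]
Op 9: note_on(72): all voices busy, STEAL voice 1 (pitch 76, oldest) -> assign | voices=[78 72 71 62]
Op 10: note_on(70): all voices busy, STEAL voice 2 (pitch 71, oldest) -> assign | voices=[78 72 70 62]
Op 11: note_off(72): free voice 1 | voices=[78 - 70 62]
Op 12: note_on(81): voice 1 is free -> assigned | voices=[78 81 70 62]

Answer: 8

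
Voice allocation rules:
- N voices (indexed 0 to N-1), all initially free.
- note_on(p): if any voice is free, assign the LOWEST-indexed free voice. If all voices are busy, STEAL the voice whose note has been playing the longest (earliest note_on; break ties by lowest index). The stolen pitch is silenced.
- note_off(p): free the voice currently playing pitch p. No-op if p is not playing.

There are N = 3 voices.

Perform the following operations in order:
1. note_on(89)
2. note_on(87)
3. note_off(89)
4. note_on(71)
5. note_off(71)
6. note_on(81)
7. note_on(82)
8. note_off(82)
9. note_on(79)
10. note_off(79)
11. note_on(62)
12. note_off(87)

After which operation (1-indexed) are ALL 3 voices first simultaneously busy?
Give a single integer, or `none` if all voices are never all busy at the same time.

Answer: 7

Derivation:
Op 1: note_on(89): voice 0 is free -> assigned | voices=[89 - -]
Op 2: note_on(87): voice 1 is free -> assigned | voices=[89 87 -]
Op 3: note_off(89): free voice 0 | voices=[- 87 -]
Op 4: note_on(71): voice 0 is free -> assigned | voices=[71 87 -]
Op 5: note_off(71): free voice 0 | voices=[- 87 -]
Op 6: note_on(81): voice 0 is free -> assigned | voices=[81 87 -]
Op 7: note_on(82): voice 2 is free -> assigned | voices=[81 87 82]
Op 8: note_off(82): free voice 2 | voices=[81 87 -]
Op 9: note_on(79): voice 2 is free -> assigned | voices=[81 87 79]
Op 10: note_off(79): free voice 2 | voices=[81 87 -]
Op 11: note_on(62): voice 2 is free -> assigned | voices=[81 87 62]
Op 12: note_off(87): free voice 1 | voices=[81 - 62]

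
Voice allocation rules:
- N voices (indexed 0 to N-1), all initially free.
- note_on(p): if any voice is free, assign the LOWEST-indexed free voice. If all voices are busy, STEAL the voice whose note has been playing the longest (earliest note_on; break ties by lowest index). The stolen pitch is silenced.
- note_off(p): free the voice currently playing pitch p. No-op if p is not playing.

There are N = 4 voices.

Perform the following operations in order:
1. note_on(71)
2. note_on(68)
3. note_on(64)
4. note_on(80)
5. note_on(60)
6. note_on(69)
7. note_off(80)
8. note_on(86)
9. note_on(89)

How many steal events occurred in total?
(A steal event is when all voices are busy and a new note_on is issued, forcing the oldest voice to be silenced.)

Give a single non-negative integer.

Op 1: note_on(71): voice 0 is free -> assigned | voices=[71 - - -]
Op 2: note_on(68): voice 1 is free -> assigned | voices=[71 68 - -]
Op 3: note_on(64): voice 2 is free -> assigned | voices=[71 68 64 -]
Op 4: note_on(80): voice 3 is free -> assigned | voices=[71 68 64 80]
Op 5: note_on(60): all voices busy, STEAL voice 0 (pitch 71, oldest) -> assign | voices=[60 68 64 80]
Op 6: note_on(69): all voices busy, STEAL voice 1 (pitch 68, oldest) -> assign | voices=[60 69 64 80]
Op 7: note_off(80): free voice 3 | voices=[60 69 64 -]
Op 8: note_on(86): voice 3 is free -> assigned | voices=[60 69 64 86]
Op 9: note_on(89): all voices busy, STEAL voice 2 (pitch 64, oldest) -> assign | voices=[60 69 89 86]

Answer: 3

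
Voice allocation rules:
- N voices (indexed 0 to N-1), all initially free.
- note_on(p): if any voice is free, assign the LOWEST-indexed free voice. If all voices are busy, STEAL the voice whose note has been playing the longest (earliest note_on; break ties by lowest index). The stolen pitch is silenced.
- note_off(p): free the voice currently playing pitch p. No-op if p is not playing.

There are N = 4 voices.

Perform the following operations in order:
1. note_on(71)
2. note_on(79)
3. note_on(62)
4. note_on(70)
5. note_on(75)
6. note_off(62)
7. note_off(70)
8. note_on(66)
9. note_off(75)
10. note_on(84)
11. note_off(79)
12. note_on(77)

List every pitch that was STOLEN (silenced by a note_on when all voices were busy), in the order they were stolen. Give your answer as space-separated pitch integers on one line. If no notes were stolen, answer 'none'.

Answer: 71

Derivation:
Op 1: note_on(71): voice 0 is free -> assigned | voices=[71 - - -]
Op 2: note_on(79): voice 1 is free -> assigned | voices=[71 79 - -]
Op 3: note_on(62): voice 2 is free -> assigned | voices=[71 79 62 -]
Op 4: note_on(70): voice 3 is free -> assigned | voices=[71 79 62 70]
Op 5: note_on(75): all voices busy, STEAL voice 0 (pitch 71, oldest) -> assign | voices=[75 79 62 70]
Op 6: note_off(62): free voice 2 | voices=[75 79 - 70]
Op 7: note_off(70): free voice 3 | voices=[75 79 - -]
Op 8: note_on(66): voice 2 is free -> assigned | voices=[75 79 66 -]
Op 9: note_off(75): free voice 0 | voices=[- 79 66 -]
Op 10: note_on(84): voice 0 is free -> assigned | voices=[84 79 66 -]
Op 11: note_off(79): free voice 1 | voices=[84 - 66 -]
Op 12: note_on(77): voice 1 is free -> assigned | voices=[84 77 66 -]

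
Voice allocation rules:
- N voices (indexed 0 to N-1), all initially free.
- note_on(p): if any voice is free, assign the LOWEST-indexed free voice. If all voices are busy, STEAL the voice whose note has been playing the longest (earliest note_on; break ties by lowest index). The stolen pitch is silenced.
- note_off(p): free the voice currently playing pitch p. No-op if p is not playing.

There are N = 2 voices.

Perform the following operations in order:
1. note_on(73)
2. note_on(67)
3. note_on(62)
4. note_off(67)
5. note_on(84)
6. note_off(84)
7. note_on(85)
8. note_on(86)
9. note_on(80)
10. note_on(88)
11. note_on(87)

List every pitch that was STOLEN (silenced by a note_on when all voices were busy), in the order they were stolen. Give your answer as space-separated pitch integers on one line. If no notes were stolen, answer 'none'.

Answer: 73 62 85 86 80

Derivation:
Op 1: note_on(73): voice 0 is free -> assigned | voices=[73 -]
Op 2: note_on(67): voice 1 is free -> assigned | voices=[73 67]
Op 3: note_on(62): all voices busy, STEAL voice 0 (pitch 73, oldest) -> assign | voices=[62 67]
Op 4: note_off(67): free voice 1 | voices=[62 -]
Op 5: note_on(84): voice 1 is free -> assigned | voices=[62 84]
Op 6: note_off(84): free voice 1 | voices=[62 -]
Op 7: note_on(85): voice 1 is free -> assigned | voices=[62 85]
Op 8: note_on(86): all voices busy, STEAL voice 0 (pitch 62, oldest) -> assign | voices=[86 85]
Op 9: note_on(80): all voices busy, STEAL voice 1 (pitch 85, oldest) -> assign | voices=[86 80]
Op 10: note_on(88): all voices busy, STEAL voice 0 (pitch 86, oldest) -> assign | voices=[88 80]
Op 11: note_on(87): all voices busy, STEAL voice 1 (pitch 80, oldest) -> assign | voices=[88 87]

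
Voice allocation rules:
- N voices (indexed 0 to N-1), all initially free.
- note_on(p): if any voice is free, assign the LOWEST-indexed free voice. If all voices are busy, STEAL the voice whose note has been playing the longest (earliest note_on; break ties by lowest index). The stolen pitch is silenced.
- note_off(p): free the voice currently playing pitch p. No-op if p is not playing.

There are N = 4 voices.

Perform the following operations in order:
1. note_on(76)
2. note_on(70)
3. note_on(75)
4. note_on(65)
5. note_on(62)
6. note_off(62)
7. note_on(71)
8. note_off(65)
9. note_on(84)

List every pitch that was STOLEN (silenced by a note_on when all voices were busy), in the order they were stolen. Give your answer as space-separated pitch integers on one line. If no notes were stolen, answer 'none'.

Answer: 76

Derivation:
Op 1: note_on(76): voice 0 is free -> assigned | voices=[76 - - -]
Op 2: note_on(70): voice 1 is free -> assigned | voices=[76 70 - -]
Op 3: note_on(75): voice 2 is free -> assigned | voices=[76 70 75 -]
Op 4: note_on(65): voice 3 is free -> assigned | voices=[76 70 75 65]
Op 5: note_on(62): all voices busy, STEAL voice 0 (pitch 76, oldest) -> assign | voices=[62 70 75 65]
Op 6: note_off(62): free voice 0 | voices=[- 70 75 65]
Op 7: note_on(71): voice 0 is free -> assigned | voices=[71 70 75 65]
Op 8: note_off(65): free voice 3 | voices=[71 70 75 -]
Op 9: note_on(84): voice 3 is free -> assigned | voices=[71 70 75 84]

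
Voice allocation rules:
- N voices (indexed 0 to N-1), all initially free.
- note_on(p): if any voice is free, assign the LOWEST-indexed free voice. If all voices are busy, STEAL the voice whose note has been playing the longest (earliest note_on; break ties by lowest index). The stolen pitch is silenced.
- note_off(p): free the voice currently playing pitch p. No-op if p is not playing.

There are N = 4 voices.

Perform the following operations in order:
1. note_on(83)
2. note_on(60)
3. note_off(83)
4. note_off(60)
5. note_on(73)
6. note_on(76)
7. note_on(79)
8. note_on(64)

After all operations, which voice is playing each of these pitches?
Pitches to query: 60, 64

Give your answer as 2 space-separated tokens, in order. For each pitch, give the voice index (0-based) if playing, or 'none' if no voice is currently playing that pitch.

Op 1: note_on(83): voice 0 is free -> assigned | voices=[83 - - -]
Op 2: note_on(60): voice 1 is free -> assigned | voices=[83 60 - -]
Op 3: note_off(83): free voice 0 | voices=[- 60 - -]
Op 4: note_off(60): free voice 1 | voices=[- - - -]
Op 5: note_on(73): voice 0 is free -> assigned | voices=[73 - - -]
Op 6: note_on(76): voice 1 is free -> assigned | voices=[73 76 - -]
Op 7: note_on(79): voice 2 is free -> assigned | voices=[73 76 79 -]
Op 8: note_on(64): voice 3 is free -> assigned | voices=[73 76 79 64]

Answer: none 3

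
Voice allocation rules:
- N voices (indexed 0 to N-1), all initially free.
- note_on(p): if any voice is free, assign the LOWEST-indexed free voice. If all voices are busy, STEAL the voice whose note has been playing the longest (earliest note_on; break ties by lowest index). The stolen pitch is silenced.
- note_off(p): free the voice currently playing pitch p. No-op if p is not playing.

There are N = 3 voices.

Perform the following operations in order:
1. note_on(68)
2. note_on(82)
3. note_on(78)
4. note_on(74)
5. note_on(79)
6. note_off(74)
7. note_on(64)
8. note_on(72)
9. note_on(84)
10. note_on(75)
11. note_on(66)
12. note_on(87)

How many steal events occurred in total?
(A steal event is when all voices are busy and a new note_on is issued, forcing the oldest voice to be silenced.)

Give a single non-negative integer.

Answer: 7

Derivation:
Op 1: note_on(68): voice 0 is free -> assigned | voices=[68 - -]
Op 2: note_on(82): voice 1 is free -> assigned | voices=[68 82 -]
Op 3: note_on(78): voice 2 is free -> assigned | voices=[68 82 78]
Op 4: note_on(74): all voices busy, STEAL voice 0 (pitch 68, oldest) -> assign | voices=[74 82 78]
Op 5: note_on(79): all voices busy, STEAL voice 1 (pitch 82, oldest) -> assign | voices=[74 79 78]
Op 6: note_off(74): free voice 0 | voices=[- 79 78]
Op 7: note_on(64): voice 0 is free -> assigned | voices=[64 79 78]
Op 8: note_on(72): all voices busy, STEAL voice 2 (pitch 78, oldest) -> assign | voices=[64 79 72]
Op 9: note_on(84): all voices busy, STEAL voice 1 (pitch 79, oldest) -> assign | voices=[64 84 72]
Op 10: note_on(75): all voices busy, STEAL voice 0 (pitch 64, oldest) -> assign | voices=[75 84 72]
Op 11: note_on(66): all voices busy, STEAL voice 2 (pitch 72, oldest) -> assign | voices=[75 84 66]
Op 12: note_on(87): all voices busy, STEAL voice 1 (pitch 84, oldest) -> assign | voices=[75 87 66]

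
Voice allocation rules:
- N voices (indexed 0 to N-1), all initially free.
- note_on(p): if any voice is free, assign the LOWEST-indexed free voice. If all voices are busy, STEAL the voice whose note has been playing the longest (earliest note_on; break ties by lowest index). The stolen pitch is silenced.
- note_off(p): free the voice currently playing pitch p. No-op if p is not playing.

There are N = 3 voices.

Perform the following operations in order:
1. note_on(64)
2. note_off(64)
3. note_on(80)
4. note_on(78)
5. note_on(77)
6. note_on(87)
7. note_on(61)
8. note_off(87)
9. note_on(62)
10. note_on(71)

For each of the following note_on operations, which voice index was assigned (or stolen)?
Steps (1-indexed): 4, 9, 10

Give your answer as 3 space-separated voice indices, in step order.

Op 1: note_on(64): voice 0 is free -> assigned | voices=[64 - -]
Op 2: note_off(64): free voice 0 | voices=[- - -]
Op 3: note_on(80): voice 0 is free -> assigned | voices=[80 - -]
Op 4: note_on(78): voice 1 is free -> assigned | voices=[80 78 -]
Op 5: note_on(77): voice 2 is free -> assigned | voices=[80 78 77]
Op 6: note_on(87): all voices busy, STEAL voice 0 (pitch 80, oldest) -> assign | voices=[87 78 77]
Op 7: note_on(61): all voices busy, STEAL voice 1 (pitch 78, oldest) -> assign | voices=[87 61 77]
Op 8: note_off(87): free voice 0 | voices=[- 61 77]
Op 9: note_on(62): voice 0 is free -> assigned | voices=[62 61 77]
Op 10: note_on(71): all voices busy, STEAL voice 2 (pitch 77, oldest) -> assign | voices=[62 61 71]

Answer: 1 0 2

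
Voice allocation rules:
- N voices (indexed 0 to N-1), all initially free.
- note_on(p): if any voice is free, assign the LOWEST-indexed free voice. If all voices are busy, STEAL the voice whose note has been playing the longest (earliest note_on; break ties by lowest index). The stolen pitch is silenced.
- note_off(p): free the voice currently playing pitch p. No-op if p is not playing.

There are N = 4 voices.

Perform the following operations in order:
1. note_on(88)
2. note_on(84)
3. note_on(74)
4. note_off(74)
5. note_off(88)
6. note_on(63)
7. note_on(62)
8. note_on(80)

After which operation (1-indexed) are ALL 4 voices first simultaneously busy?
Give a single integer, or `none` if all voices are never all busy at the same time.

Answer: 8

Derivation:
Op 1: note_on(88): voice 0 is free -> assigned | voices=[88 - - -]
Op 2: note_on(84): voice 1 is free -> assigned | voices=[88 84 - -]
Op 3: note_on(74): voice 2 is free -> assigned | voices=[88 84 74 -]
Op 4: note_off(74): free voice 2 | voices=[88 84 - -]
Op 5: note_off(88): free voice 0 | voices=[- 84 - -]
Op 6: note_on(63): voice 0 is free -> assigned | voices=[63 84 - -]
Op 7: note_on(62): voice 2 is free -> assigned | voices=[63 84 62 -]
Op 8: note_on(80): voice 3 is free -> assigned | voices=[63 84 62 80]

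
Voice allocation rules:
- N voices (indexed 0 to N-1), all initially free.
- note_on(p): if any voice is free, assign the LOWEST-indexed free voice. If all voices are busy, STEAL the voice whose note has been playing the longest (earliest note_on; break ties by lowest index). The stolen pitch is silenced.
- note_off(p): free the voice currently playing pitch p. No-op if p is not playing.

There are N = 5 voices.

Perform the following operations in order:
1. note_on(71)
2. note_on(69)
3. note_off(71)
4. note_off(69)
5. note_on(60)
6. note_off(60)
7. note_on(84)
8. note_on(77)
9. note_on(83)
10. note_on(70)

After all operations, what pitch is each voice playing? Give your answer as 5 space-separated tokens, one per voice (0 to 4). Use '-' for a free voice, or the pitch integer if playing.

Answer: 84 77 83 70 -

Derivation:
Op 1: note_on(71): voice 0 is free -> assigned | voices=[71 - - - -]
Op 2: note_on(69): voice 1 is free -> assigned | voices=[71 69 - - -]
Op 3: note_off(71): free voice 0 | voices=[- 69 - - -]
Op 4: note_off(69): free voice 1 | voices=[- - - - -]
Op 5: note_on(60): voice 0 is free -> assigned | voices=[60 - - - -]
Op 6: note_off(60): free voice 0 | voices=[- - - - -]
Op 7: note_on(84): voice 0 is free -> assigned | voices=[84 - - - -]
Op 8: note_on(77): voice 1 is free -> assigned | voices=[84 77 - - -]
Op 9: note_on(83): voice 2 is free -> assigned | voices=[84 77 83 - -]
Op 10: note_on(70): voice 3 is free -> assigned | voices=[84 77 83 70 -]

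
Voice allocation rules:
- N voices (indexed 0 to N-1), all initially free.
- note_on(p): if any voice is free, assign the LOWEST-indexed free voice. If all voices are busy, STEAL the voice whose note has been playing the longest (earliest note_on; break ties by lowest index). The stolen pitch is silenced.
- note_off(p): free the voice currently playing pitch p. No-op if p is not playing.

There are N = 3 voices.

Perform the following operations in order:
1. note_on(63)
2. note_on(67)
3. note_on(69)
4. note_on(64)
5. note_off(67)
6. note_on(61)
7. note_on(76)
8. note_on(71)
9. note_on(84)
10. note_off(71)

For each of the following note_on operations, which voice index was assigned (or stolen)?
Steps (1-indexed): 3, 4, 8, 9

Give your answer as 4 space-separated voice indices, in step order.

Op 1: note_on(63): voice 0 is free -> assigned | voices=[63 - -]
Op 2: note_on(67): voice 1 is free -> assigned | voices=[63 67 -]
Op 3: note_on(69): voice 2 is free -> assigned | voices=[63 67 69]
Op 4: note_on(64): all voices busy, STEAL voice 0 (pitch 63, oldest) -> assign | voices=[64 67 69]
Op 5: note_off(67): free voice 1 | voices=[64 - 69]
Op 6: note_on(61): voice 1 is free -> assigned | voices=[64 61 69]
Op 7: note_on(76): all voices busy, STEAL voice 2 (pitch 69, oldest) -> assign | voices=[64 61 76]
Op 8: note_on(71): all voices busy, STEAL voice 0 (pitch 64, oldest) -> assign | voices=[71 61 76]
Op 9: note_on(84): all voices busy, STEAL voice 1 (pitch 61, oldest) -> assign | voices=[71 84 76]
Op 10: note_off(71): free voice 0 | voices=[- 84 76]

Answer: 2 0 0 1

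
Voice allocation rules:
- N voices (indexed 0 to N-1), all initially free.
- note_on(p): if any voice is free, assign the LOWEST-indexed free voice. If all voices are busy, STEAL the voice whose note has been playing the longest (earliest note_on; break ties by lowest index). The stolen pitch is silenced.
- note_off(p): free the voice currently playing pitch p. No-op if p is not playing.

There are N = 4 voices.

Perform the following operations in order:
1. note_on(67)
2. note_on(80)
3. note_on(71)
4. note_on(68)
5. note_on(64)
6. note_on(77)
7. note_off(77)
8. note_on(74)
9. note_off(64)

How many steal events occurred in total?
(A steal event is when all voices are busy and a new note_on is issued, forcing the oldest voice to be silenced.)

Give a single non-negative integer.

Answer: 2

Derivation:
Op 1: note_on(67): voice 0 is free -> assigned | voices=[67 - - -]
Op 2: note_on(80): voice 1 is free -> assigned | voices=[67 80 - -]
Op 3: note_on(71): voice 2 is free -> assigned | voices=[67 80 71 -]
Op 4: note_on(68): voice 3 is free -> assigned | voices=[67 80 71 68]
Op 5: note_on(64): all voices busy, STEAL voice 0 (pitch 67, oldest) -> assign | voices=[64 80 71 68]
Op 6: note_on(77): all voices busy, STEAL voice 1 (pitch 80, oldest) -> assign | voices=[64 77 71 68]
Op 7: note_off(77): free voice 1 | voices=[64 - 71 68]
Op 8: note_on(74): voice 1 is free -> assigned | voices=[64 74 71 68]
Op 9: note_off(64): free voice 0 | voices=[- 74 71 68]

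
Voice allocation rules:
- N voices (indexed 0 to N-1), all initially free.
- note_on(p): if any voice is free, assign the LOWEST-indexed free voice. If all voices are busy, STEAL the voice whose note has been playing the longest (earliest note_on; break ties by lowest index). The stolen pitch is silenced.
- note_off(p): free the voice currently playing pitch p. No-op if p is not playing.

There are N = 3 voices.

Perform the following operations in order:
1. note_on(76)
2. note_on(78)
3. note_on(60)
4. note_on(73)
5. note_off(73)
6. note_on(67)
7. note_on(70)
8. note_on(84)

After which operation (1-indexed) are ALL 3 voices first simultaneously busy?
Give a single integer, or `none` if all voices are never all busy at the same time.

Answer: 3

Derivation:
Op 1: note_on(76): voice 0 is free -> assigned | voices=[76 - -]
Op 2: note_on(78): voice 1 is free -> assigned | voices=[76 78 -]
Op 3: note_on(60): voice 2 is free -> assigned | voices=[76 78 60]
Op 4: note_on(73): all voices busy, STEAL voice 0 (pitch 76, oldest) -> assign | voices=[73 78 60]
Op 5: note_off(73): free voice 0 | voices=[- 78 60]
Op 6: note_on(67): voice 0 is free -> assigned | voices=[67 78 60]
Op 7: note_on(70): all voices busy, STEAL voice 1 (pitch 78, oldest) -> assign | voices=[67 70 60]
Op 8: note_on(84): all voices busy, STEAL voice 2 (pitch 60, oldest) -> assign | voices=[67 70 84]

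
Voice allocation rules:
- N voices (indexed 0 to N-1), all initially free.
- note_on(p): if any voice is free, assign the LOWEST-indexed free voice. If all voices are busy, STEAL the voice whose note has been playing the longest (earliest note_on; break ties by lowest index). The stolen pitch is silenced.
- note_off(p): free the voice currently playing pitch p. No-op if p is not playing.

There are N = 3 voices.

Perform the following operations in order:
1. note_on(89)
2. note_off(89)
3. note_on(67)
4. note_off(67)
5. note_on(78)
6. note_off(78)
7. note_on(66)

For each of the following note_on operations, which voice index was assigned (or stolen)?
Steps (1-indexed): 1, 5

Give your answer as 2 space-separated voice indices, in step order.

Answer: 0 0

Derivation:
Op 1: note_on(89): voice 0 is free -> assigned | voices=[89 - -]
Op 2: note_off(89): free voice 0 | voices=[- - -]
Op 3: note_on(67): voice 0 is free -> assigned | voices=[67 - -]
Op 4: note_off(67): free voice 0 | voices=[- - -]
Op 5: note_on(78): voice 0 is free -> assigned | voices=[78 - -]
Op 6: note_off(78): free voice 0 | voices=[- - -]
Op 7: note_on(66): voice 0 is free -> assigned | voices=[66 - -]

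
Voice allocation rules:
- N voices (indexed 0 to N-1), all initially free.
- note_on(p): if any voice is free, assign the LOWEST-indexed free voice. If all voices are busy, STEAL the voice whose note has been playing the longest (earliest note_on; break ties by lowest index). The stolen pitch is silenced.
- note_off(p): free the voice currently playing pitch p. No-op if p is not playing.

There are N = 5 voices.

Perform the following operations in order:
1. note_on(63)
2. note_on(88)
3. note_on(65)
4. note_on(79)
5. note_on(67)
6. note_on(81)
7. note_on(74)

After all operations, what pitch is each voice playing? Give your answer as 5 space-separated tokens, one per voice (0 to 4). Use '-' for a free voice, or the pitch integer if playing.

Op 1: note_on(63): voice 0 is free -> assigned | voices=[63 - - - -]
Op 2: note_on(88): voice 1 is free -> assigned | voices=[63 88 - - -]
Op 3: note_on(65): voice 2 is free -> assigned | voices=[63 88 65 - -]
Op 4: note_on(79): voice 3 is free -> assigned | voices=[63 88 65 79 -]
Op 5: note_on(67): voice 4 is free -> assigned | voices=[63 88 65 79 67]
Op 6: note_on(81): all voices busy, STEAL voice 0 (pitch 63, oldest) -> assign | voices=[81 88 65 79 67]
Op 7: note_on(74): all voices busy, STEAL voice 1 (pitch 88, oldest) -> assign | voices=[81 74 65 79 67]

Answer: 81 74 65 79 67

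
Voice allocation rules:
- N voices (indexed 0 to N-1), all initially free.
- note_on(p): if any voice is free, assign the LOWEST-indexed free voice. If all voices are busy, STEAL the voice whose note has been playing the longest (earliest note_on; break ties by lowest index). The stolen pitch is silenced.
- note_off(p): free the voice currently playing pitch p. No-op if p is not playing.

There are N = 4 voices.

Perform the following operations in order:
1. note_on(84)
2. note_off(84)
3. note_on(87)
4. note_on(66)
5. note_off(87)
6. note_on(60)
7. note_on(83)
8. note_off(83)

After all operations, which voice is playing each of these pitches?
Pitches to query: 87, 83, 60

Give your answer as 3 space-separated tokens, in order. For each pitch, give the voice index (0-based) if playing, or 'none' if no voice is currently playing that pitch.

Op 1: note_on(84): voice 0 is free -> assigned | voices=[84 - - -]
Op 2: note_off(84): free voice 0 | voices=[- - - -]
Op 3: note_on(87): voice 0 is free -> assigned | voices=[87 - - -]
Op 4: note_on(66): voice 1 is free -> assigned | voices=[87 66 - -]
Op 5: note_off(87): free voice 0 | voices=[- 66 - -]
Op 6: note_on(60): voice 0 is free -> assigned | voices=[60 66 - -]
Op 7: note_on(83): voice 2 is free -> assigned | voices=[60 66 83 -]
Op 8: note_off(83): free voice 2 | voices=[60 66 - -]

Answer: none none 0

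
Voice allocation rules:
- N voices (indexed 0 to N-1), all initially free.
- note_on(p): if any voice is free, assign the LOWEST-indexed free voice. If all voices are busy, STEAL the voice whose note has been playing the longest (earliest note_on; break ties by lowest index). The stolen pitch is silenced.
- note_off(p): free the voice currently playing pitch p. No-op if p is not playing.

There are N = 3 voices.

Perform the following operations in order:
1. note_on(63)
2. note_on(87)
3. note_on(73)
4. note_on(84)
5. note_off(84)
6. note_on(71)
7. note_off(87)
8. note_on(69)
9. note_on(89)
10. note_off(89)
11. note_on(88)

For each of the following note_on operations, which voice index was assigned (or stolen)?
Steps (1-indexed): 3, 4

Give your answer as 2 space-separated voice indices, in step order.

Answer: 2 0

Derivation:
Op 1: note_on(63): voice 0 is free -> assigned | voices=[63 - -]
Op 2: note_on(87): voice 1 is free -> assigned | voices=[63 87 -]
Op 3: note_on(73): voice 2 is free -> assigned | voices=[63 87 73]
Op 4: note_on(84): all voices busy, STEAL voice 0 (pitch 63, oldest) -> assign | voices=[84 87 73]
Op 5: note_off(84): free voice 0 | voices=[- 87 73]
Op 6: note_on(71): voice 0 is free -> assigned | voices=[71 87 73]
Op 7: note_off(87): free voice 1 | voices=[71 - 73]
Op 8: note_on(69): voice 1 is free -> assigned | voices=[71 69 73]
Op 9: note_on(89): all voices busy, STEAL voice 2 (pitch 73, oldest) -> assign | voices=[71 69 89]
Op 10: note_off(89): free voice 2 | voices=[71 69 -]
Op 11: note_on(88): voice 2 is free -> assigned | voices=[71 69 88]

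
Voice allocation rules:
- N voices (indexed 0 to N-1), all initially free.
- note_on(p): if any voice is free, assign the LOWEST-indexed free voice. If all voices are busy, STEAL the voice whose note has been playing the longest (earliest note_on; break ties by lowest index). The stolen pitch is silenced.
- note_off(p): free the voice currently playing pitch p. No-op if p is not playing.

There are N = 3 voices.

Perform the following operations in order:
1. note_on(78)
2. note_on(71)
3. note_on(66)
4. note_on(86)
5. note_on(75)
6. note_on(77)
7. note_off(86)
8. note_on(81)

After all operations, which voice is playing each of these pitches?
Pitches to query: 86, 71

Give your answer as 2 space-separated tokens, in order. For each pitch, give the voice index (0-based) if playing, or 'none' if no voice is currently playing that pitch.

Op 1: note_on(78): voice 0 is free -> assigned | voices=[78 - -]
Op 2: note_on(71): voice 1 is free -> assigned | voices=[78 71 -]
Op 3: note_on(66): voice 2 is free -> assigned | voices=[78 71 66]
Op 4: note_on(86): all voices busy, STEAL voice 0 (pitch 78, oldest) -> assign | voices=[86 71 66]
Op 5: note_on(75): all voices busy, STEAL voice 1 (pitch 71, oldest) -> assign | voices=[86 75 66]
Op 6: note_on(77): all voices busy, STEAL voice 2 (pitch 66, oldest) -> assign | voices=[86 75 77]
Op 7: note_off(86): free voice 0 | voices=[- 75 77]
Op 8: note_on(81): voice 0 is free -> assigned | voices=[81 75 77]

Answer: none none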